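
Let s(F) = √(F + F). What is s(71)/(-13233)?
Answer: -√142/13233 ≈ -0.00090050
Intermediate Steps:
s(F) = √2*√F (s(F) = √(2*F) = √2*√F)
s(71)/(-13233) = (√2*√71)/(-13233) = √142*(-1/13233) = -√142/13233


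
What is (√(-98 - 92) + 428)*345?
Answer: 147660 + 345*I*√190 ≈ 1.4766e+5 + 4755.5*I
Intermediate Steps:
(√(-98 - 92) + 428)*345 = (√(-190) + 428)*345 = (I*√190 + 428)*345 = (428 + I*√190)*345 = 147660 + 345*I*√190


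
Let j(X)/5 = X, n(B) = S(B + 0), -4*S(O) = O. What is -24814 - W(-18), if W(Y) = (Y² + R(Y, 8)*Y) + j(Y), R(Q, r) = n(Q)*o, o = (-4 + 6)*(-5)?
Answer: -25858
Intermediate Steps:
S(O) = -O/4
o = -10 (o = 2*(-5) = -10)
n(B) = -B/4 (n(B) = -(B + 0)/4 = -B/4)
j(X) = 5*X
R(Q, r) = 5*Q/2 (R(Q, r) = -Q/4*(-10) = 5*Q/2)
W(Y) = 5*Y + 7*Y²/2 (W(Y) = (Y² + (5*Y/2)*Y) + 5*Y = (Y² + 5*Y²/2) + 5*Y = 7*Y²/2 + 5*Y = 5*Y + 7*Y²/2)
-24814 - W(-18) = -24814 - (-18)*(10 + 7*(-18))/2 = -24814 - (-18)*(10 - 126)/2 = -24814 - (-18)*(-116)/2 = -24814 - 1*1044 = -24814 - 1044 = -25858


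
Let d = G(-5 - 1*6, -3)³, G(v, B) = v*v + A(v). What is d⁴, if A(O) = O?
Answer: 3138428376721000000000000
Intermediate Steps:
G(v, B) = v + v² (G(v, B) = v*v + v = v² + v = v + v²)
d = 1331000 (d = ((-5 - 1*6)*(1 + (-5 - 1*6)))³ = ((-5 - 6)*(1 + (-5 - 6)))³ = (-11*(1 - 11))³ = (-11*(-10))³ = 110³ = 1331000)
d⁴ = 1331000⁴ = 3138428376721000000000000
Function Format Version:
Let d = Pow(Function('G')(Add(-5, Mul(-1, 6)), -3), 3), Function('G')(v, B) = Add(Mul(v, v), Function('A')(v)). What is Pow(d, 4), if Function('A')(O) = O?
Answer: 3138428376721000000000000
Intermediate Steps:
Function('G')(v, B) = Add(v, Pow(v, 2)) (Function('G')(v, B) = Add(Mul(v, v), v) = Add(Pow(v, 2), v) = Add(v, Pow(v, 2)))
d = 1331000 (d = Pow(Mul(Add(-5, Mul(-1, 6)), Add(1, Add(-5, Mul(-1, 6)))), 3) = Pow(Mul(Add(-5, -6), Add(1, Add(-5, -6))), 3) = Pow(Mul(-11, Add(1, -11)), 3) = Pow(Mul(-11, -10), 3) = Pow(110, 3) = 1331000)
Pow(d, 4) = Pow(1331000, 4) = 3138428376721000000000000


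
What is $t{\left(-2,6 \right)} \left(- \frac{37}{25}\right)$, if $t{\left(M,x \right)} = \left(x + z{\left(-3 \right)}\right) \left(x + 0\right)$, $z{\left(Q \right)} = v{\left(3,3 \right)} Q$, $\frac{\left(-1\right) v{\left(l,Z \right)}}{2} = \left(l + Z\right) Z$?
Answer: $- \frac{25308}{25} \approx -1012.3$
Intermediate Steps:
$v{\left(l,Z \right)} = - 2 Z \left(Z + l\right)$ ($v{\left(l,Z \right)} = - 2 \left(l + Z\right) Z = - 2 \left(Z + l\right) Z = - 2 Z \left(Z + l\right)$)
$z{\left(Q \right)} = - 36 Q$ ($z{\left(Q \right)} = \left(-2\right) 3 \left(3 + 3\right) Q = \left(-2\right) 3 \cdot 6 Q = - 36 Q$)
$t{\left(M,x \right)} = x \left(108 + x\right)$ ($t{\left(M,x \right)} = \left(x - -108\right) \left(x + 0\right) = \left(x + 108\right) x = \left(108 + x\right) x = x \left(108 + x\right)$)
$t{\left(-2,6 \right)} \left(- \frac{37}{25}\right) = 6 \left(108 + 6\right) \left(- \frac{37}{25}\right) = 6 \cdot 114 \left(\left(-37\right) \frac{1}{25}\right) = 684 \left(- \frac{37}{25}\right) = - \frac{25308}{25}$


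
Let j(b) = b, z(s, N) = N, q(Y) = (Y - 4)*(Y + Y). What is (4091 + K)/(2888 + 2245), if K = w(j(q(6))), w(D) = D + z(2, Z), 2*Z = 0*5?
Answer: 4115/5133 ≈ 0.80168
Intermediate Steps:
q(Y) = 2*Y*(-4 + Y) (q(Y) = (-4 + Y)*(2*Y) = 2*Y*(-4 + Y))
Z = 0 (Z = (0*5)/2 = (½)*0 = 0)
w(D) = D (w(D) = D + 0 = D)
K = 24 (K = 2*6*(-4 + 6) = 2*6*2 = 24)
(4091 + K)/(2888 + 2245) = (4091 + 24)/(2888 + 2245) = 4115/5133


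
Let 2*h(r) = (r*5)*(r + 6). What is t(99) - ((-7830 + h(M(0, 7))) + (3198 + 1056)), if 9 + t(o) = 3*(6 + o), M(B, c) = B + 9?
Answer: 7089/2 ≈ 3544.5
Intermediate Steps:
M(B, c) = 9 + B
t(o) = 9 + 3*o (t(o) = -9 + 3*(6 + o) = -9 + (18 + 3*o) = 9 + 3*o)
h(r) = 5*r*(6 + r)/2 (h(r) = ((r*5)*(r + 6))/2 = ((5*r)*(6 + r))/2 = (5*r*(6 + r))/2 = 5*r*(6 + r)/2)
t(99) - ((-7830 + h(M(0, 7))) + (3198 + 1056)) = (9 + 3*99) - ((-7830 + 5*(9 + 0)*(6 + (9 + 0))/2) + (3198 + 1056)) = (9 + 297) - ((-7830 + (5/2)*9*(6 + 9)) + 4254) = 306 - ((-7830 + (5/2)*9*15) + 4254) = 306 - ((-7830 + 675/2) + 4254) = 306 - (-14985/2 + 4254) = 306 - 1*(-6477/2) = 306 + 6477/2 = 7089/2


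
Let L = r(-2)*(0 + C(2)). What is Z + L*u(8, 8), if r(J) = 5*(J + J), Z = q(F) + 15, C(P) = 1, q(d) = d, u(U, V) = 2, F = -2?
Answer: -27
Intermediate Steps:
Z = 13 (Z = -2 + 15 = 13)
r(J) = 10*J (r(J) = 5*(2*J) = 10*J)
L = -20 (L = (10*(-2))*(0 + 1) = -20*1 = -20)
Z + L*u(8, 8) = 13 - 20*2 = 13 - 40 = -27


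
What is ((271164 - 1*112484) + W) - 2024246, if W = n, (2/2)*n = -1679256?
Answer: -3544822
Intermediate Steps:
n = -1679256
W = -1679256
((271164 - 1*112484) + W) - 2024246 = ((271164 - 1*112484) - 1679256) - 2024246 = ((271164 - 112484) - 1679256) - 2024246 = (158680 - 1679256) - 2024246 = -1520576 - 2024246 = -3544822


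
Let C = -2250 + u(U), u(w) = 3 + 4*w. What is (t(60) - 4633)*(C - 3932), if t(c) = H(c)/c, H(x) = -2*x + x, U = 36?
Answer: 27966190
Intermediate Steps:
H(x) = -x
t(c) = -1 (t(c) = (-c)/c = -1)
C = -2103 (C = -2250 + (3 + 4*36) = -2250 + (3 + 144) = -2250 + 147 = -2103)
(t(60) - 4633)*(C - 3932) = (-1 - 4633)*(-2103 - 3932) = -4634*(-6035) = 27966190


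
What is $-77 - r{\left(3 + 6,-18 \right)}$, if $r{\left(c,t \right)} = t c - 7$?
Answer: $92$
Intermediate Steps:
$r{\left(c,t \right)} = -7 + c t$ ($r{\left(c,t \right)} = c t - 7 = -7 + c t$)
$-77 - r{\left(3 + 6,-18 \right)} = -77 - \left(-7 + \left(3 + 6\right) \left(-18\right)\right) = -77 - \left(-7 + 9 \left(-18\right)\right) = -77 - \left(-7 - 162\right) = -77 - -169 = -77 + 169 = 92$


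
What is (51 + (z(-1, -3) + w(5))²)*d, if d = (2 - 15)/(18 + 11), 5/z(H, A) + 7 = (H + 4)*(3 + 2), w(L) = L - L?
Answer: -42757/1856 ≈ -23.037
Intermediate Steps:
w(L) = 0
z(H, A) = 5/(13 + 5*H) (z(H, A) = 5/(-7 + (H + 4)*(3 + 2)) = 5/(-7 + (4 + H)*5) = 5/(-7 + (20 + 5*H)) = 5/(13 + 5*H))
d = -13/29 ≈ -0.44828
(51 + (z(-1, -3) + w(5))²)*d = (51 + (5/(13 + 5*(-1)) + 0)²)*(-13/29) = (51 + (5/(13 - 5) + 0)²)*(-13/29) = (51 + (5/8 + 0)²)*(-13/29) = (51 + (5/8)²)*(-13/29) = (51 + 25/64)*(-13/29) = (3289/64)*(-13/29) = -42757/1856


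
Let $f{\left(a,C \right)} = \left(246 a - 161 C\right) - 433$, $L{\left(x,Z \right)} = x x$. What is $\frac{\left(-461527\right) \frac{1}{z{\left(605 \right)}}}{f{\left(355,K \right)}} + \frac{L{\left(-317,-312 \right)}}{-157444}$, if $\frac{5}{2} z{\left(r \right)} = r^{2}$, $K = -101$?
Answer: $- \frac{17247664625641}{27021975562890} \approx -0.63828$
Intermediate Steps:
$L{\left(x,Z \right)} = x^{2}$
$f{\left(a,C \right)} = -433 - 161 C + 246 a$ ($f{\left(a,C \right)} = \left(- 161 C + 246 a\right) - 433 = -433 - 161 C + 246 a$)
$z{\left(r \right)} = \frac{2 r^{2}}{5}$
$\frac{\left(-461527\right) \frac{1}{z{\left(605 \right)}}}{f{\left(355,K \right)}} + \frac{L{\left(-317,-312 \right)}}{-157444} = \frac{\left(-461527\right) \frac{1}{\frac{2}{5} \cdot 605^{2}}}{-433 - -16261 + 246 \cdot 355} + \frac{\left(-317\right)^{2}}{-157444} = \frac{\left(-461527\right) \frac{1}{\frac{2}{5} \cdot 366025}}{-433 + 16261 + 87330} + 100489 \left(- \frac{1}{157444}\right) = \frac{\left(-461527\right) \frac{1}{146410}}{103158} - \frac{100489}{157444} = \left(-461527\right) \frac{1}{146410} \cdot \frac{1}{103158} - \frac{100489}{157444} = \left(- \frac{41957}{13310}\right) \frac{1}{103158} - \frac{100489}{157444} = - \frac{41957}{1373032980} - \frac{100489}{157444} = - \frac{17247664625641}{27021975562890}$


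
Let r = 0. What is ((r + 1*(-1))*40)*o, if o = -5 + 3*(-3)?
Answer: 560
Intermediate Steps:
o = -14 (o = -5 - 9 = -14)
((r + 1*(-1))*40)*o = ((0 + 1*(-1))*40)*(-14) = ((0 - 1)*40)*(-14) = -1*40*(-14) = -40*(-14) = 560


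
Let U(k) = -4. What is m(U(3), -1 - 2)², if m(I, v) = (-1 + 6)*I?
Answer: 400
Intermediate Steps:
m(I, v) = 5*I
m(U(3), -1 - 2)² = (5*(-4))² = (-20)² = 400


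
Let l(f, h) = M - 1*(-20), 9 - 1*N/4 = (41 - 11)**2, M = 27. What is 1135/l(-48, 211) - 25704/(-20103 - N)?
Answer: 6659951/259111 ≈ 25.703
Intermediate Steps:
N = -3564 (N = 36 - 4*(41 - 11)**2 = 36 - 4*30**2 = 36 - 4*900 = 36 - 3600 = -3564)
l(f, h) = 47 (l(f, h) = 27 - 1*(-20) = 27 + 20 = 47)
1135/l(-48, 211) - 25704/(-20103 - N) = 1135/47 - 25704/(-20103 - 1*(-3564)) = 1135*(1/47) - 25704/(-20103 + 3564) = 1135/47 - 25704/(-16539) = 1135/47 - 25704*(-1/16539) = 1135/47 + 8568/5513 = 6659951/259111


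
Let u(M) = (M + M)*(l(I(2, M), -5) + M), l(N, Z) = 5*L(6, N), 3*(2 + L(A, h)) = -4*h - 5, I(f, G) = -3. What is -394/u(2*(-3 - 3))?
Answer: -197/124 ≈ -1.5887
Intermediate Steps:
L(A, h) = -11/3 - 4*h/3 (L(A, h) = -2 + (-4*h - 5)/3 = -2 + (-5 - 4*h)/3 = -2 + (-5/3 - 4*h/3) = -11/3 - 4*h/3)
l(N, Z) = -55/3 - 20*N/3 (l(N, Z) = 5*(-11/3 - 4*N/3) = -55/3 - 20*N/3)
u(M) = 2*M*(5/3 + M) (u(M) = (M + M)*((-55/3 - 20/3*(-3)) + M) = (2*M)*((-55/3 + 20) + M) = (2*M)*(5/3 + M) = 2*M*(5/3 + M))
-394/u(2*(-3 - 3)) = -394*3/(4*(-3 - 3)*(5 + 3*(2*(-3 - 3)))) = -394*(-1/(8*(5 + 3*(2*(-6))))) = -394*(-1/(8*(5 + 3*(-12)))) = -394*(-1/(8*(5 - 36))) = -394/((⅔)*(-12)*(-31)) = -394/248 = -394*1/248 = -197/124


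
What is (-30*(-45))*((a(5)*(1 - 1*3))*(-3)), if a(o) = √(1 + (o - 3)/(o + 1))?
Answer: 5400*√3 ≈ 9353.1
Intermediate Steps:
a(o) = √(1 + (-3 + o)/(1 + o))
(-30*(-45))*((a(5)*(1 - 1*3))*(-3)) = (-30*(-45))*(((√2*√((-1 + 5)/(1 + 5)))*(1 - 1*3))*(-3)) = 1350*(((√2*√(4/6))*(1 - 3))*(-3)) = 1350*(((√2*√((⅙)*4))*(-2))*(-3)) = 1350*(((√2*√(⅔))*(-2))*(-3)) = 1350*(((√2*(√6/3))*(-2))*(-3)) = 1350*(((2*√3/3)*(-2))*(-3)) = 1350*(-4*√3/3*(-3)) = 1350*(4*√3) = 5400*√3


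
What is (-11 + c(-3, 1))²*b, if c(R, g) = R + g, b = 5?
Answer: 845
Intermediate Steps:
(-11 + c(-3, 1))²*b = (-11 + (-3 + 1))²*5 = (-11 - 2)²*5 = (-13)²*5 = 169*5 = 845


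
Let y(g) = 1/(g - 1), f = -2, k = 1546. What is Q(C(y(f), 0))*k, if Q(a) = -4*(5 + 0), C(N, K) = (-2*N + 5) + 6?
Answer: -30920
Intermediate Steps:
y(g) = 1/(-1 + g)
C(N, K) = 11 - 2*N (C(N, K) = (5 - 2*N) + 6 = 11 - 2*N)
Q(a) = -20 (Q(a) = -4*5 = -20)
Q(C(y(f), 0))*k = -20*1546 = -30920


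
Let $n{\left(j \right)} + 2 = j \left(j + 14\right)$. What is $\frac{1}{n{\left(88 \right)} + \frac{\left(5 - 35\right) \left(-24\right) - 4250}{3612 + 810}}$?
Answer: $\frac{2211}{19839749} \approx 0.00011144$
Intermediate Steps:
$n{\left(j \right)} = -2 + j \left(14 + j\right)$ ($n{\left(j \right)} = -2 + j \left(j + 14\right) = -2 + j \left(14 + j\right)$)
$\frac{1}{n{\left(88 \right)} + \frac{\left(5 - 35\right) \left(-24\right) - 4250}{3612 + 810}} = \frac{1}{\left(-2 + 88^{2} + 14 \cdot 88\right) + \frac{\left(5 - 35\right) \left(-24\right) - 4250}{3612 + 810}} = \frac{1}{\left(-2 + 7744 + 1232\right) + \frac{\left(-30\right) \left(-24\right) - 4250}{4422}} = \frac{1}{8974 + \left(720 - 4250\right) \frac{1}{4422}} = \frac{1}{8974 - \frac{1765}{2211}} = \frac{1}{\frac{19839749}{2211}} = \frac{2211}{19839749}$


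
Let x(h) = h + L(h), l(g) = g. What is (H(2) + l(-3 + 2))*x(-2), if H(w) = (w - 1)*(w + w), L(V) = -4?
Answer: -18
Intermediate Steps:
x(h) = -4 + h (x(h) = h - 4 = -4 + h)
H(w) = 2*w*(-1 + w) (H(w) = (-1 + w)*(2*w) = 2*w*(-1 + w))
(H(2) + l(-3 + 2))*x(-2) = (2*2*(-1 + 2) + (-3 + 2))*(-4 - 2) = (2*2*1 - 1)*(-6) = (4 - 1)*(-6) = 3*(-6) = -18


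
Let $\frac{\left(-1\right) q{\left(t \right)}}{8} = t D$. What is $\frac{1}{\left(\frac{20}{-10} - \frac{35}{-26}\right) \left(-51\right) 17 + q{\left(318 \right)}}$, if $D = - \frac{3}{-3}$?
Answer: $- \frac{26}{51405} \approx -0.00050579$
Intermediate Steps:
$D = 1$ ($D = \left(-3\right) \left(- \frac{1}{3}\right) = 1$)
$q{\left(t \right)} = - 8 t$ ($q{\left(t \right)} = - 8 t 1 = - 8 t$)
$\frac{1}{\left(\frac{20}{-10} - \frac{35}{-26}\right) \left(-51\right) 17 + q{\left(318 \right)}} = \frac{1}{\left(\frac{20}{-10} - \frac{35}{-26}\right) \left(-51\right) 17 - 2544} = \frac{1}{\left(20 \left(- \frac{1}{10}\right) - - \frac{35}{26}\right) \left(-51\right) 17 - 2544} = \frac{1}{\left(-2 + \frac{35}{26}\right) \left(-51\right) 17 - 2544} = \frac{1}{\left(- \frac{17}{26}\right) \left(-51\right) 17 - 2544} = \frac{1}{\frac{867}{26} \cdot 17 - 2544} = \frac{1}{\frac{14739}{26} - 2544} = \frac{1}{- \frac{51405}{26}} = - \frac{26}{51405}$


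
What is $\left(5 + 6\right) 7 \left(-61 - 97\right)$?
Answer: $-12166$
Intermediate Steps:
$\left(5 + 6\right) 7 \left(-61 - 97\right) = 11 \cdot 7 \left(-158\right) = 77 \left(-158\right) = -12166$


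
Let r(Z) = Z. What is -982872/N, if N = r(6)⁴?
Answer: -13651/18 ≈ -758.39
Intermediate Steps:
N = 1296 (N = 6⁴ = 1296)
-982872/N = -982872/1296 = -982872*1/1296 = -13651/18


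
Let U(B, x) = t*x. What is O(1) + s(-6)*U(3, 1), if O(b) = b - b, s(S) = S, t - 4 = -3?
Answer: -6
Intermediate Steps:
t = 1 (t = 4 - 3 = 1)
O(b) = 0
U(B, x) = x (U(B, x) = 1*x = x)
O(1) + s(-6)*U(3, 1) = 0 - 6*1 = 0 - 6 = -6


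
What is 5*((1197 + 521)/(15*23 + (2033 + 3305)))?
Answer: 8590/5683 ≈ 1.5115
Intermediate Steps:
5*((1197 + 521)/(15*23 + (2033 + 3305))) = 5*(1718/(345 + 5338)) = 5*(1718/5683) = 8590/5683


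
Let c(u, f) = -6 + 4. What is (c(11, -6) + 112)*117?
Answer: 12870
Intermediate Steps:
c(u, f) = -2
(c(11, -6) + 112)*117 = (-2 + 112)*117 = 110*117 = 12870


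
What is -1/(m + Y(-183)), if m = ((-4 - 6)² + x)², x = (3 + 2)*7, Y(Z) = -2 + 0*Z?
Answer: -1/18223 ≈ -5.4876e-5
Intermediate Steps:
Y(Z) = -2 (Y(Z) = -2 + 0 = -2)
x = 35 (x = 5*7 = 35)
m = 18225 (m = ((-4 - 6)² + 35)² = ((-10)² + 35)² = (100 + 35)² = 135² = 18225)
-1/(m + Y(-183)) = -1/(18225 - 2) = -1/18223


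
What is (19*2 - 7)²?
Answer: 961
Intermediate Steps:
(19*2 - 7)² = (38 - 7)² = 31² = 961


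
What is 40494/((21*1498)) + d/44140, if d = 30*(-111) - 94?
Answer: 69987207/57856505 ≈ 1.2097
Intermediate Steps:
d = -3424 (d = -3330 - 94 = -3424)
40494/((21*1498)) + d/44140 = 40494/((21*1498)) - 3424/44140 = 40494/31458 - 3424*1/44140 = 40494*(1/31458) - 856/11035 = 6749/5243 - 856/11035 = 69987207/57856505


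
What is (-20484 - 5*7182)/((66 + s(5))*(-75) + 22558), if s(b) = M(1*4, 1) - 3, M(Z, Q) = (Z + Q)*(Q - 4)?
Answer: -28197/9479 ≈ -2.9747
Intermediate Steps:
M(Z, Q) = (-4 + Q)*(Q + Z) (M(Z, Q) = (Q + Z)*(-4 + Q) = (-4 + Q)*(Q + Z))
s(b) = -18 (s(b) = (1² - 4*1 - 4*4 + 1*(1*4)) - 3 = (1 - 4 - 4*4 + 1*4) - 3 = (1 - 4 - 16 + 4) - 3 = -15 - 3 = -18)
(-20484 - 5*7182)/((66 + s(5))*(-75) + 22558) = (-20484 - 5*7182)/((66 - 18)*(-75) + 22558) = (-20484 - 35910)/(48*(-75) + 22558) = -56394/(-3600 + 22558) = -56394/18958 = -56394*1/18958 = -28197/9479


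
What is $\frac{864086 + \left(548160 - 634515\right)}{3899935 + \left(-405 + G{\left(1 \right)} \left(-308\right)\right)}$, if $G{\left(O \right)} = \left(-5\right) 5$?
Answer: $\frac{777731}{3907230} \approx 0.19905$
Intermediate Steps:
$G{\left(O \right)} = -25$
$\frac{864086 + \left(548160 - 634515\right)}{3899935 + \left(-405 + G{\left(1 \right)} \left(-308\right)\right)} = \frac{864086 + \left(548160 - 634515\right)}{3899935 - -7295} = \frac{864086 + \left(548160 - 634515\right)}{3899935 + \left(-405 + 7700\right)} = \frac{864086 - 86355}{3899935 + 7295} = \frac{777731}{3907230}$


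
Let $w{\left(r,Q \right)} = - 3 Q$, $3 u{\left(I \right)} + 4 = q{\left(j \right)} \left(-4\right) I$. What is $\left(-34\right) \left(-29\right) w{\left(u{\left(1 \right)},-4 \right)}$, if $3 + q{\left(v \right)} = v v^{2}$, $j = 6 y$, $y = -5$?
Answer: $11832$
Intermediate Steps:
$j = -30$ ($j = 6 \left(-5\right) = -30$)
$q{\left(v \right)} = -3 + v^{3}$ ($q{\left(v \right)} = -3 + v v^{2} = -3 + v^{3}$)
$u{\left(I \right)} = - \frac{4}{3} + 36004 I$ ($u{\left(I \right)} = - \frac{4}{3} + \frac{\left(-3 + \left(-30\right)^{3}\right) \left(-4\right) I}{3} = - \frac{4}{3} + \frac{\left(-3 - 27000\right) \left(-4\right) I}{3} = - \frac{4}{3} + \frac{\left(-27003\right) \left(-4\right) I}{3} = - \frac{4}{3} + \frac{108012 I}{3} = - \frac{4}{3} + 36004 I$)
$\left(-34\right) \left(-29\right) w{\left(u{\left(1 \right)},-4 \right)} = \left(-34\right) \left(-29\right) \left(\left(-3\right) \left(-4\right)\right) = 986 \cdot 12 = 11832$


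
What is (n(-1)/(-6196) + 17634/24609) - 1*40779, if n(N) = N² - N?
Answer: -1036294202585/25412894 ≈ -40778.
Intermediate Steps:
(n(-1)/(-6196) + 17634/24609) - 1*40779 = (-(-1 - 1)/(-6196) + 17634/24609) - 1*40779 = (-1*(-2)*(-1/6196) + 17634*(1/24609)) - 40779 = (2*(-1/6196) + 5878/8203) - 40779 = (-1/3098 + 5878/8203) - 40779 = 18201841/25412894 - 40779 = -1036294202585/25412894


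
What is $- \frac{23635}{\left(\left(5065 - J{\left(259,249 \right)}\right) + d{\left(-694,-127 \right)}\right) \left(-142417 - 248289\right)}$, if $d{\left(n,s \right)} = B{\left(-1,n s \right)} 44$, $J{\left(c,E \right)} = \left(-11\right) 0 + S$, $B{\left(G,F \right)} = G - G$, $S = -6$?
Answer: $\frac{23635}{1981270126} \approx 1.1929 \cdot 10^{-5}$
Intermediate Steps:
$B{\left(G,F \right)} = 0$
$J{\left(c,E \right)} = -6$ ($J{\left(c,E \right)} = \left(-11\right) 0 - 6 = 0 - 6 = -6$)
$d{\left(n,s \right)} = 0$ ($d{\left(n,s \right)} = 0 \cdot 44 = 0$)
$- \frac{23635}{\left(\left(5065 - J{\left(259,249 \right)}\right) + d{\left(-694,-127 \right)}\right) \left(-142417 - 248289\right)} = - \frac{23635}{\left(\left(5065 - -6\right) + 0\right) \left(-142417 - 248289\right)} = - \frac{23635}{\left(\left(5065 + 6\right) + 0\right) \left(-390706\right)} = - \frac{23635}{\left(5071 + 0\right) \left(-390706\right)} = - \frac{23635}{5071 \left(-390706\right)} = - \frac{23635}{-1981270126} = \left(-23635\right) \left(- \frac{1}{1981270126}\right) = \frac{23635}{1981270126}$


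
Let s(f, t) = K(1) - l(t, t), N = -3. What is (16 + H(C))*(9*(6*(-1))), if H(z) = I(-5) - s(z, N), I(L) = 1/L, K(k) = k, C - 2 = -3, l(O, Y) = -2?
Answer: -3456/5 ≈ -691.20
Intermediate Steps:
C = -1 (C = 2 - 3 = -1)
s(f, t) = 3 (s(f, t) = 1 - 1*(-2) = 1 + 2 = 3)
H(z) = -16/5 (H(z) = 1/(-5) - 1*3 = -⅕ - 3 = -16/5)
(16 + H(C))*(9*(6*(-1))) = (16 - 16/5)*(9*(6*(-1))) = 64*(9*(-6))/5 = (64/5)*(-54) = -3456/5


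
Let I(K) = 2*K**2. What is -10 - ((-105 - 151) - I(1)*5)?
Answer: 256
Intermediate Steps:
-10 - ((-105 - 151) - I(1)*5) = -10 - ((-105 - 151) - 2*1**2*5) = -10 - (-256 - 2*5) = -10 - (-256 - 10) = -10 - 1*(-266) = -10 + 266 = 256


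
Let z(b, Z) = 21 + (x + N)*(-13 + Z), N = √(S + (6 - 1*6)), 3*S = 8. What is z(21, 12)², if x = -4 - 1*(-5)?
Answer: 1208/3 - 80*√6/3 ≈ 337.35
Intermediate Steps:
S = 8/3 (S = (⅓)*8 = 8/3 ≈ 2.6667)
N = 2*√6/3 (N = √(8/3 + (6 - 1*6)) = √(8/3 + (6 - 6)) = √(8/3 + 0) = √(8/3) = 2*√6/3 ≈ 1.6330)
x = 1 (x = -4 + 5 = 1)
z(b, Z) = 21 + (1 + 2*√6/3)*(-13 + Z)
z(21, 12)² = (8 + 12 - 26*√6/3 + (⅔)*12*√6)² = (8 + 12 - 26*√6/3 + 8*√6)² = (20 - 2*√6/3)²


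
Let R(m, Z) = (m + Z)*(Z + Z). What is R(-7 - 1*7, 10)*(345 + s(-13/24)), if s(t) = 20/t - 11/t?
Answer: -341520/13 ≈ -26271.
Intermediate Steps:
R(m, Z) = 2*Z*(Z + m) (R(m, Z) = (Z + m)*(2*Z) = 2*Z*(Z + m))
s(t) = 9/t
R(-7 - 1*7, 10)*(345 + s(-13/24)) = (2*10*(10 + (-7 - 1*7)))*(345 + 9/((-13/24))) = (2*10*(10 + (-7 - 7)))*(345 + 9/((-13*1/24))) = (2*10*(10 - 14))*(345 + 9/(-13/24)) = (2*10*(-4))*(345 + 9*(-24/13)) = -80*(345 - 216/13) = -80*4269/13 = -341520/13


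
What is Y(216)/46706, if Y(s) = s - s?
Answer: 0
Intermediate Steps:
Y(s) = 0
Y(216)/46706 = 0/46706 = 0*(1/46706) = 0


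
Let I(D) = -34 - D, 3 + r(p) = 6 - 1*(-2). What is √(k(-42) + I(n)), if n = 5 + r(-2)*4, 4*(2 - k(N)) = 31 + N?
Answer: I*√217/2 ≈ 7.3655*I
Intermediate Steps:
k(N) = -23/4 - N/4 (k(N) = 2 - (31 + N)/4 = 2 + (-31/4 - N/4) = -23/4 - N/4)
r(p) = 5 (r(p) = -3 + (6 - 1*(-2)) = -3 + (6 + 2) = -3 + 8 = 5)
n = 25 (n = 5 + 5*4 = 5 + 20 = 25)
√(k(-42) + I(n)) = √((-23/4 - ¼*(-42)) + (-34 - 1*25)) = √((-23/4 + 21/2) + (-34 - 25)) = √(19/4 - 59) = √(-217/4) = I*√217/2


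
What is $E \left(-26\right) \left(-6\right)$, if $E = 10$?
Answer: $1560$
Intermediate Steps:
$E \left(-26\right) \left(-6\right) = 10 \left(-26\right) \left(-6\right) = \left(-260\right) \left(-6\right) = 1560$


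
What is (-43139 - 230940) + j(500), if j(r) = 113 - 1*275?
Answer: -274241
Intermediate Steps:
j(r) = -162 (j(r) = 113 - 275 = -162)
(-43139 - 230940) + j(500) = (-43139 - 230940) - 162 = -274079 - 162 = -274241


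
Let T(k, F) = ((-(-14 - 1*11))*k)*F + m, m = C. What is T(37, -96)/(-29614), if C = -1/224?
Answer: 19891201/6633536 ≈ 2.9986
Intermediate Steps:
C = -1/224 (C = -1*1/224 = -1/224 ≈ -0.0044643)
m = -1/224 ≈ -0.0044643
T(k, F) = -1/224 + 25*F*k (T(k, F) = ((-(-14 - 1*11))*k)*F - 1/224 = ((-(-14 - 11))*k)*F - 1/224 = ((-1*(-25))*k)*F - 1/224 = (25*k)*F - 1/224 = 25*F*k - 1/224 = -1/224 + 25*F*k)
T(37, -96)/(-29614) = (-1/224 + 25*(-96)*37)/(-29614) = (-1/224 - 88800)*(-1/29614) = -19891201/224*(-1/29614) = 19891201/6633536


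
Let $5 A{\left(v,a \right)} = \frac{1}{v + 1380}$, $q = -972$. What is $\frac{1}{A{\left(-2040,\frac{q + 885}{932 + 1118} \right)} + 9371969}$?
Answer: $\frac{3300}{30927497699} \approx 1.067 \cdot 10^{-7}$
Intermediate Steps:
$A{\left(v,a \right)} = \frac{1}{5 \left(1380 + v\right)}$ ($A{\left(v,a \right)} = \frac{1}{5 \left(v + 1380\right)} = \frac{1}{5 \left(1380 + v\right)}$)
$\frac{1}{A{\left(-2040,\frac{q + 885}{932 + 1118} \right)} + 9371969} = \frac{1}{\frac{1}{5 \left(1380 - 2040\right)} + 9371969} = \frac{1}{\frac{1}{5 \left(-660\right)} + 9371969} = \frac{1}{\frac{1}{5} \left(- \frac{1}{660}\right) + 9371969} = \frac{1}{- \frac{1}{3300} + 9371969} = \frac{1}{\frac{30927497699}{3300}} = \frac{3300}{30927497699}$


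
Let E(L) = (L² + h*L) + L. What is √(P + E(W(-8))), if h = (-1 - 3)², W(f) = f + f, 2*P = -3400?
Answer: 2*I*√429 ≈ 41.425*I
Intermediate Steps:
P = -1700 (P = (½)*(-3400) = -1700)
W(f) = 2*f
h = 16 (h = (-4)² = 16)
E(L) = L² + 17*L (E(L) = (L² + 16*L) + L = L² + 17*L)
√(P + E(W(-8))) = √(-1700 + (2*(-8))*(17 + 2*(-8))) = √(-1700 - 16*(17 - 16)) = √(-1700 - 16*1) = √(-1700 - 16) = √(-1716) = 2*I*√429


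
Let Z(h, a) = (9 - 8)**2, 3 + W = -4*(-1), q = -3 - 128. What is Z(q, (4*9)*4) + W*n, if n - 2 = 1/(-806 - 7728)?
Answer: 25601/8534 ≈ 2.9999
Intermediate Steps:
q = -131
W = 1 (W = -3 - 4*(-1) = -3 + 4 = 1)
Z(h, a) = 1 (Z(h, a) = 1**2 = 1)
n = 17067/8534 (n = 2 + 1/(-806 - 7728) = 2 + 1/(-8534) = 2 - 1/8534 = 17067/8534 ≈ 1.9999)
Z(q, (4*9)*4) + W*n = 1 + 1*(17067/8534) = 1 + 17067/8534 = 25601/8534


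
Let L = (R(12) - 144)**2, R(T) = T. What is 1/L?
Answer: 1/17424 ≈ 5.7392e-5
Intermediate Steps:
L = 17424 (L = (12 - 144)**2 = (-132)**2 = 17424)
1/L = 1/17424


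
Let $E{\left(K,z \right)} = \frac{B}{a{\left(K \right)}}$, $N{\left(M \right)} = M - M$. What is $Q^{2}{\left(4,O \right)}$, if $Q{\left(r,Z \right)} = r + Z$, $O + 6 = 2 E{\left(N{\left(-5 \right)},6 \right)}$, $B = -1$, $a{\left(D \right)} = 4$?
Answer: $\frac{25}{4} \approx 6.25$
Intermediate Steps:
$N{\left(M \right)} = 0$
$E{\left(K,z \right)} = - \frac{1}{4}$
$O = - \frac{13}{2}$ ($O = -6 + 2 \left(- \frac{1}{4}\right) = -6 - \frac{1}{2} = - \frac{13}{2} \approx -6.5$)
$Q{\left(r,Z \right)} = Z + r$
$Q^{2}{\left(4,O \right)} = \left(- \frac{13}{2} + 4\right)^{2} = \left(- \frac{5}{2}\right)^{2} = \frac{25}{4}$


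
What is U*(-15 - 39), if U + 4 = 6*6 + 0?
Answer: -1728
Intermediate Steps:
U = 32 (U = -4 + (6*6 + 0) = -4 + (36 + 0) = -4 + 36 = 32)
U*(-15 - 39) = 32*(-15 - 39) = 32*(-54) = -1728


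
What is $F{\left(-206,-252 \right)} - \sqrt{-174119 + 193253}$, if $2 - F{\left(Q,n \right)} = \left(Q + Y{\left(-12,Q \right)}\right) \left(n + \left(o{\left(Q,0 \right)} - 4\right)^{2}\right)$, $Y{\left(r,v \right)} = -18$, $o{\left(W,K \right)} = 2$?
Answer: $-55550 - 3 \sqrt{2126} \approx -55688.0$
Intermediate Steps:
$F{\left(Q,n \right)} = 2 - \left(-18 + Q\right) \left(4 + n\right)$ ($F{\left(Q,n \right)} = 2 - \left(Q - 18\right) \left(n + \left(2 - 4\right)^{2}\right) = 2 - \left(-18 + Q\right) \left(n + \left(-2\right)^{2}\right) = 2 - \left(-18 + Q\right) \left(n + 4\right) = 2 - \left(-18 + Q\right) \left(4 + n\right)$)
$F{\left(-206,-252 \right)} - \sqrt{-174119 + 193253} = \left(74 - -824 + 18 \left(-252\right) - \left(-206\right) \left(-252\right)\right) - \sqrt{-174119 + 193253} = \left(74 + 824 - 4536 - 51912\right) - \sqrt{19134} = -55550 - 3 \sqrt{2126}$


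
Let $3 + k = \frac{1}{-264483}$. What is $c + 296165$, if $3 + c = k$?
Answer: $\frac{78329020796}{264483} \approx 2.9616 \cdot 10^{5}$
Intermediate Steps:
$k = - \frac{793450}{264483}$ ($k = -3 + \frac{1}{-264483} = -3 - \frac{1}{264483} = - \frac{793450}{264483} \approx -3.0$)
$c = - \frac{1586899}{264483}$ ($c = -3 - \frac{793450}{264483} = - \frac{1586899}{264483} \approx -6.0$)
$c + 296165 = - \frac{1586899}{264483} + 296165 = \frac{78329020796}{264483}$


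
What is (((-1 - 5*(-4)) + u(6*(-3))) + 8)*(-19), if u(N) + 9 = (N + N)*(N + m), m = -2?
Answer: -14022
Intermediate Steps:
u(N) = -9 + 2*N*(-2 + N) (u(N) = -9 + (N + N)*(N - 2) = -9 + (2*N)*(-2 + N) = -9 + 2*N*(-2 + N))
(((-1 - 5*(-4)) + u(6*(-3))) + 8)*(-19) = (((-1 - 5*(-4)) + (-9 - 24*(-3) + 2*(6*(-3))²)) + 8)*(-19) = (((-1 + 20) + (-9 - 4*(-18) + 2*(-18)²)) + 8)*(-19) = ((19 + (-9 + 72 + 2*324)) + 8)*(-19) = ((19 + (-9 + 72 + 648)) + 8)*(-19) = ((19 + 711) + 8)*(-19) = (730 + 8)*(-19) = 738*(-19) = -14022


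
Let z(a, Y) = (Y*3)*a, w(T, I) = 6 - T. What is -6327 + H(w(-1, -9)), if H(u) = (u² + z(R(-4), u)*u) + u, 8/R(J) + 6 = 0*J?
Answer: -6467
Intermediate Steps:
R(J) = -4/3 (R(J) = 8/(-6 + 0*J) = 8/(-6 + 0) = 8/(-6) = 8*(-⅙) = -4/3)
z(a, Y) = 3*Y*a (z(a, Y) = (3*Y)*a = 3*Y*a)
H(u) = u - 3*u² (H(u) = (u² + (3*u*(-4/3))*u) + u = (u² + (-4*u)*u) + u = (u² - 4*u²) + u = -3*u² + u = u - 3*u²)
-6327 + H(w(-1, -9)) = -6327 + (6 - 1*(-1))*(1 - 3*(6 - 1*(-1))) = -6327 + (6 + 1)*(1 - 3*(6 + 1)) = -6327 + 7*(1 - 3*7) = -6327 + 7*(1 - 21) = -6327 + 7*(-20) = -6327 - 140 = -6467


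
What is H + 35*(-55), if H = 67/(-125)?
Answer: -240692/125 ≈ -1925.5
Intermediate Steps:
H = -67/125 (H = 67*(-1/125) = -67/125 ≈ -0.53600)
H + 35*(-55) = -67/125 + 35*(-55) = -67/125 - 1925 = -240692/125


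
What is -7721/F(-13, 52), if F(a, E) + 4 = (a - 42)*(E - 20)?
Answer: 1103/252 ≈ 4.3770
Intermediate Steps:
F(a, E) = -4 + (-42 + a)*(-20 + E) (F(a, E) = -4 + (a - 42)*(E - 20) = -4 + (-42 + a)*(-20 + E))
-7721/F(-13, 52) = -7721/(836 - 42*52 - 20*(-13) + 52*(-13)) = -7721/(836 - 2184 + 260 - 676) = -7721/(-1764) = -7721*(-1/1764) = 1103/252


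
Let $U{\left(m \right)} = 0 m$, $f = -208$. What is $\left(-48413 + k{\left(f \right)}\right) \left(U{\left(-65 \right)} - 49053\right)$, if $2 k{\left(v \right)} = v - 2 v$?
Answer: $2369701377$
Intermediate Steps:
$U{\left(m \right)} = 0$
$k{\left(v \right)} = - \frac{v}{2}$ ($k{\left(v \right)} = \frac{v - 2 v}{2} = \frac{\left(-1\right) v}{2} = - \frac{v}{2}$)
$\left(-48413 + k{\left(f \right)}\right) \left(U{\left(-65 \right)} - 49053\right) = \left(-48413 - -104\right) \left(0 - 49053\right) = \left(-48413 + 104\right) \left(-49053\right) = \left(-48309\right) \left(-49053\right) = 2369701377$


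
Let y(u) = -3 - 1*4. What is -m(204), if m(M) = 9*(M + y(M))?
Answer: -1773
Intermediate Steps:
y(u) = -7 (y(u) = -3 - 4 = -7)
m(M) = -63 + 9*M (m(M) = 9*(M - 7) = 9*(-7 + M) = -63 + 9*M)
-m(204) = -(-63 + 9*204) = -(-63 + 1836) = -1*1773 = -1773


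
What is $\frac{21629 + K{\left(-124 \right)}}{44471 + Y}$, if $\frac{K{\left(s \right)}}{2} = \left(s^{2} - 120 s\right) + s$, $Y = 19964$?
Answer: $\frac{11699}{9205} \approx 1.2709$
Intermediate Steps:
$K{\left(s \right)} = - 238 s + 2 s^{2}$ ($K{\left(s \right)} = 2 \left(\left(s^{2} - 120 s\right) + s\right) = 2 \left(s^{2} - 119 s\right) = - 238 s + 2 s^{2}$)
$\frac{21629 + K{\left(-124 \right)}}{44471 + Y} = \frac{21629 + 2 \left(-124\right) \left(-119 - 124\right)}{44471 + 19964} = \frac{21629 + 2 \left(-124\right) \left(-243\right)}{64435} = \left(21629 + 60264\right) \frac{1}{64435} = 81893 \cdot \frac{1}{64435} = \frac{11699}{9205}$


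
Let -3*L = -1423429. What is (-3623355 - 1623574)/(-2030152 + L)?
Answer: 15740787/4667027 ≈ 3.3728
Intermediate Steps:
L = 1423429/3 (L = -1/3*(-1423429) = 1423429/3 ≈ 4.7448e+5)
(-3623355 - 1623574)/(-2030152 + L) = (-3623355 - 1623574)/(-2030152 + 1423429/3) = -5246929/(-4667027/3) = -5246929*(-3/4667027) = 15740787/4667027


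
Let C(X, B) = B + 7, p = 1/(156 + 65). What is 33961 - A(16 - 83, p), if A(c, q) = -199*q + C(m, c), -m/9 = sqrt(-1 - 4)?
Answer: 7518840/221 ≈ 34022.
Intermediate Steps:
p = 1/221 ≈ 0.0045249
m = -9*I*sqrt(5) (m = -9*sqrt(-1 - 4) = -9*I*sqrt(5) ≈ -20.125*I)
C(X, B) = 7 + B
A(c, q) = 7 + c - 199*q (A(c, q) = -199*q + (7 + c) = 7 + c - 199*q)
33961 - A(16 - 83, p) = 33961 - (7 + (16 - 83) - 199*1/221) = 33961 - (7 - 67 - 199/221) = 33961 - 1*(-13459/221) = 33961 + 13459/221 = 7518840/221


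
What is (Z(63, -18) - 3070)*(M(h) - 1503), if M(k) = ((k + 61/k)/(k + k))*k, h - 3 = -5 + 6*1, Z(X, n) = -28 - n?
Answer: 4599595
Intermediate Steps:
h = 4 (h = 3 + (-5 + 6*1) = 3 + (-5 + 6) = 3 + 1 = 4)
M(k) = k/2 + 61/(2*k) (M(k) = ((k + 61/k)/((2*k)))*k = ((k + 61/k)*(1/(2*k)))*k = ((k + 61/k)/(2*k))*k = k/2 + 61/(2*k))
(Z(63, -18) - 3070)*(M(h) - 1503) = ((-28 - 1*(-18)) - 3070)*((½)*(61 + 4²)/4 - 1503) = ((-28 + 18) - 3070)*((½)*(¼)*(61 + 16) - 1503) = (-10 - 3070)*((½)*(¼)*77 - 1503) = -3080*(77/8 - 1503) = -3080*(-11947/8) = 4599595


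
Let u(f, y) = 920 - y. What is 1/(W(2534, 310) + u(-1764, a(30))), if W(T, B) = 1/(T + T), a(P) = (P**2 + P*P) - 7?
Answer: -5068/4424363 ≈ -0.0011455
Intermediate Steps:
a(P) = -7 + 2*P**2 (a(P) = (P**2 + P**2) - 7 = 2*P**2 - 7 = -7 + 2*P**2)
W(T, B) = 1/(2*T)
1/(W(2534, 310) + u(-1764, a(30))) = 1/((1/2)/2534 + (920 - (-7 + 2*30**2))) = 1/((1/2)*(1/2534) + (920 - (-7 + 2*900))) = 1/(1/5068 + (920 - (-7 + 1800))) = 1/(1/5068 + (920 - 1*1793)) = 1/(1/5068 + (920 - 1793)) = 1/(1/5068 - 873) = 1/(-4424363/5068) = -5068/4424363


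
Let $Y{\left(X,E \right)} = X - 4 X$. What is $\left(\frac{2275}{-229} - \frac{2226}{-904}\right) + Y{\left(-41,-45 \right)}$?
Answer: $\frac{11958061}{103508} \approx 115.53$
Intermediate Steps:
$Y{\left(X,E \right)} = - 3 X$
$\left(\frac{2275}{-229} - \frac{2226}{-904}\right) + Y{\left(-41,-45 \right)} = \left(\frac{2275}{-229} - \frac{2226}{-904}\right) - -123 = \left(2275 \left(- \frac{1}{229}\right) - - \frac{1113}{452}\right) + 123 = \left(- \frac{2275}{229} + \frac{1113}{452}\right) + 123 = - \frac{773423}{103508} + 123 = \frac{11958061}{103508}$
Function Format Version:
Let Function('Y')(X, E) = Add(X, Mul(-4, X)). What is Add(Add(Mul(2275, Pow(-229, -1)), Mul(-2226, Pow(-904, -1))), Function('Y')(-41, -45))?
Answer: Rational(11958061, 103508) ≈ 115.53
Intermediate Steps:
Function('Y')(X, E) = Mul(-3, X)
Add(Add(Mul(2275, Pow(-229, -1)), Mul(-2226, Pow(-904, -1))), Function('Y')(-41, -45)) = Add(Add(Mul(2275, Pow(-229, -1)), Mul(-2226, Pow(-904, -1))), Mul(-3, -41)) = Add(Add(Mul(2275, Rational(-1, 229)), Mul(-2226, Rational(-1, 904))), 123) = Add(Add(Rational(-2275, 229), Rational(1113, 452)), 123) = Add(Rational(-773423, 103508), 123) = Rational(11958061, 103508)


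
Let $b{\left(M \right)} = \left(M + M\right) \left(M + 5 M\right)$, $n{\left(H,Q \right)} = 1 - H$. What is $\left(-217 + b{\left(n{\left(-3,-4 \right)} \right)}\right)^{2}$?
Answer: $625$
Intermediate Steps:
$b{\left(M \right)} = 12 M^{2}$ ($b{\left(M \right)} = 2 M 6 M = 12 M^{2}$)
$\left(-217 + b{\left(n{\left(-3,-4 \right)} \right)}\right)^{2} = \left(-217 + 12 \left(1 - -3\right)^{2}\right)^{2} = \left(-217 + 12 \left(1 + 3\right)^{2}\right)^{2} = \left(-217 + 12 \cdot 4^{2}\right)^{2} = \left(-217 + 12 \cdot 16\right)^{2} = \left(-217 + 192\right)^{2} = \left(-25\right)^{2} = 625$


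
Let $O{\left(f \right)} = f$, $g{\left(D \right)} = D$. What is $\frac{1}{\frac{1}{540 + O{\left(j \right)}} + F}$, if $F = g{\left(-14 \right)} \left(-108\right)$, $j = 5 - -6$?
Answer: $\frac{551}{833113} \approx 0.00066138$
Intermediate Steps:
$j = 11$ ($j = 5 + 6 = 11$)
$F = 1512$ ($F = \left(-14\right) \left(-108\right) = 1512$)
$\frac{1}{\frac{1}{540 + O{\left(j \right)}} + F} = \frac{1}{\frac{1}{540 + 11} + 1512} = \frac{1}{\frac{1}{551} + 1512} = \frac{1}{\frac{833113}{551}} = \frac{551}{833113}$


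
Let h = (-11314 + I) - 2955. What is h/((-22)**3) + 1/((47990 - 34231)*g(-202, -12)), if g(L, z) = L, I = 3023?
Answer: 7814049895/7398544516 ≈ 1.0562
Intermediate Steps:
h = -11246 (h = (-11314 + 3023) - 2955 = -8291 - 2955 = -11246)
h/((-22)**3) + 1/((47990 - 34231)*g(-202, -12)) = -11246/((-22)**3) + 1/((47990 - 34231)*(-202)) = -11246/(-10648) - 1/202/13759 = -11246*(-1/10648) + (1/13759)*(-1/202) = 5623/5324 - 1/2779318 = 7814049895/7398544516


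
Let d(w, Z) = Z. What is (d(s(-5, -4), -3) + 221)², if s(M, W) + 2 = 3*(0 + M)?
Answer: 47524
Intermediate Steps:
s(M, W) = -2 + 3*M (s(M, W) = -2 + 3*(0 + M) = -2 + 3*M)
(d(s(-5, -4), -3) + 221)² = (-3 + 221)² = 218² = 47524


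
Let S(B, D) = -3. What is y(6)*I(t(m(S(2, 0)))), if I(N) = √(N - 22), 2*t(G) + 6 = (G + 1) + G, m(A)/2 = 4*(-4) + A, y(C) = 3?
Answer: 15*I*√10/2 ≈ 23.717*I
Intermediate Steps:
m(A) = -32 + 2*A (m(A) = 2*(4*(-4) + A) = 2*(-16 + A) = -32 + 2*A)
t(G) = -5/2 + G (t(G) = -3 + ((G + 1) + G)/2 = -3 + ((1 + G) + G)/2 = -3 + (1 + 2*G)/2 = -3 + (½ + G) = -5/2 + G)
I(N) = √(-22 + N)
y(6)*I(t(m(S(2, 0)))) = 3*√(-22 + (-5/2 + (-32 + 2*(-3)))) = 3*√(-22 + (-5/2 + (-32 - 6))) = 3*√(-22 + (-5/2 - 38)) = 3*√(-22 - 81/2) = 3*√(-125/2) = 3*(5*I*√10/2) = 15*I*√10/2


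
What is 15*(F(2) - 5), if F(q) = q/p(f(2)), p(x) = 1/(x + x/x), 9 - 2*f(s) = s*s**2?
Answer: -30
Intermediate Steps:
f(s) = 9/2 - s**3/2 (f(s) = 9/2 - s*s**2/2 = 9/2 - s**3/2)
p(x) = 1/(1 + x) (p(x) = 1/(x + 1) = 1/(1 + x))
F(q) = 3*q/2 (F(q) = q/(1/(1 + (9/2 - 1/2*2**3))) = q/(1/(1 + (9/2 - 1/2*8))) = q/(1/(1 + (9/2 - 4))) = q/(1/(1 + 1/2)) = q/(1/(3/2)) = q/(2/3) = q*(3/2) = 3*q/2)
15*(F(2) - 5) = 15*((3/2)*2 - 5) = 15*(3 - 5) = 15*(-2) = -30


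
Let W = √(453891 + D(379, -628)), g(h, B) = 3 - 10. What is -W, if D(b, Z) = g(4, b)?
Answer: -2*√113471 ≈ -673.71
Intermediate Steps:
g(h, B) = -7
D(b, Z) = -7
W = 2*√113471 (W = √(453891 - 7) = √453884 = 2*√113471 ≈ 673.71)
-W = -2*√113471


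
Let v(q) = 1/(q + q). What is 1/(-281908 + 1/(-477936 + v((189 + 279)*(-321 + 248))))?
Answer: -32656411009/9206103514793500 ≈ -3.5473e-6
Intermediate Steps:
v(q) = 1/(2*q)
1/(-281908 + 1/(-477936 + v((189 + 279)*(-321 + 248)))) = 1/(-281908 + 1/(-477936 + 1/(2*(((189 + 279)*(-321 + 248)))))) = 1/(-281908 + 1/(-477936 + 1/(2*((468*(-73)))))) = 1/(-281908 + 1/(-477936 + (1/2)/(-34164))) = 1/(-281908 + 1/(-477936 + (1/2)*(-1/34164))) = 1/(-281908 + 1/(-477936 - 1/68328)) = 1/(-281908 + 1/(-32656411009/68328)) = 1/(-281908 - 68328/32656411009) = 1/(-9206103514793500/32656411009) = -32656411009/9206103514793500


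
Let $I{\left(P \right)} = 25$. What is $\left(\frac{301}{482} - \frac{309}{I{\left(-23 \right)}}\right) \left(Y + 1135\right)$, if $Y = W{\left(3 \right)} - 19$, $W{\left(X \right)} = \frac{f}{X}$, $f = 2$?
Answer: $- \frac{9474671}{723} \approx -13105.0$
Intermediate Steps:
$W{\left(X \right)} = \frac{2}{X}$
$Y = - \frac{55}{3}$ ($Y = \frac{2}{3} - 19 = - \frac{55}{3} \approx -18.333$)
$\left(\frac{301}{482} - \frac{309}{I{\left(-23 \right)}}\right) \left(Y + 1135\right) = \left(\frac{301}{482} - \frac{309}{25}\right) \left(- \frac{55}{3} + 1135\right) = \left(301 \cdot \frac{1}{482} - \frac{309}{25}\right) \frac{3350}{3} = \left(\frac{301}{482} - \frac{309}{25}\right) \frac{3350}{3} = \left(- \frac{141413}{12050}\right) \frac{3350}{3} = - \frac{9474671}{723}$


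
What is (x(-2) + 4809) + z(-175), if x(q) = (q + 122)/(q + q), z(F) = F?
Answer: 4604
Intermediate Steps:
x(q) = (122 + q)/(2*q) (x(q) = (122 + q)/((2*q)) = (122 + q)*(1/(2*q)) = (122 + q)/(2*q))
(x(-2) + 4809) + z(-175) = ((½)*(122 - 2)/(-2) + 4809) - 175 = ((½)*(-½)*120 + 4809) - 175 = (-30 + 4809) - 175 = 4779 - 175 = 4604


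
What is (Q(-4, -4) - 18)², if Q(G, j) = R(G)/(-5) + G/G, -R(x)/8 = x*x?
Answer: 1849/25 ≈ 73.960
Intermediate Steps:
R(x) = -8*x² (R(x) = -8*x*x = -8*x²)
Q(G, j) = 1 + 8*G²/5 (Q(G, j) = -8*G²/(-5) + G/G = -8*G²*(-⅕) + 1 = 8*G²/5 + 1 = 1 + 8*G²/5)
(Q(-4, -4) - 18)² = ((1 + (8/5)*(-4)²) - 18)² = ((1 + (8/5)*16) - 18)² = ((1 + 128/5) - 18)² = (133/5 - 18)² = (43/5)² = 1849/25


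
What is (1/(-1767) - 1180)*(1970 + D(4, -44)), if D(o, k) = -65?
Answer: -1324013735/589 ≈ -2.2479e+6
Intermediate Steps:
(1/(-1767) - 1180)*(1970 + D(4, -44)) = (1/(-1767) - 1180)*(1970 - 65) = (-1/1767 - 1180)*1905 = -2085061/1767*1905 = -1324013735/589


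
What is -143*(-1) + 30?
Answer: 173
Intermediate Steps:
-143*(-1) + 30 = 143 + 30 = 173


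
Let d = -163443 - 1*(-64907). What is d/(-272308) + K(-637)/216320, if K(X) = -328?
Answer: 663312203/1840802080 ≈ 0.36034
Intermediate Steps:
d = -98536 (d = -163443 + 64907 = -98536)
d/(-272308) + K(-637)/216320 = -98536/(-272308) - 328/216320 = -98536*(-1/272308) - 328*1/216320 = 24634/68077 - 41/27040 = 663312203/1840802080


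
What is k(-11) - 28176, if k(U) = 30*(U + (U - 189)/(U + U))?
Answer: -310566/11 ≈ -28233.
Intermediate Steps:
k(U) = 30*U + 15*(-189 + U)/U (k(U) = 30*(U + (-189 + U)/((2*U))) = 30*(U + (-189 + U)*(1/(2*U))) = 30*(U + (-189 + U)/(2*U)) = 30*U + 15*(-189 + U)/U)
k(-11) - 28176 = (15 - 2835/(-11) + 30*(-11)) - 28176 = (15 - 2835*(-1/11) - 330) - 28176 = (15 + 2835/11 - 330) - 28176 = -630/11 - 28176 = -310566/11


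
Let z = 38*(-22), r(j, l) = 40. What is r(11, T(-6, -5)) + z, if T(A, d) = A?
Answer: -796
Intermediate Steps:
z = -836
r(11, T(-6, -5)) + z = 40 - 836 = -796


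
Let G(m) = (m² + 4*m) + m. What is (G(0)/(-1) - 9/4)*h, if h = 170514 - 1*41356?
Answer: -581211/2 ≈ -2.9061e+5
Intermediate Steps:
G(m) = m² + 5*m
h = 129158 (h = 170514 - 41356 = 129158)
(G(0)/(-1) - 9/4)*h = ((0*(5 + 0))/(-1) - 9/4)*129158 = ((0*5)*(-1) - 9*¼)*129158 = (0*(-1) - 9/4)*129158 = (0 - 9/4)*129158 = -9/4*129158 = -581211/2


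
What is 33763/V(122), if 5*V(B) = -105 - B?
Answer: -168815/227 ≈ -743.68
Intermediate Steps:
V(B) = -21 - B/5 (V(B) = (-105 - B)/5 = -21 - B/5)
33763/V(122) = 33763/(-21 - 1/5*122) = 33763/(-21 - 122/5) = 33763/(-227/5) = 33763*(-5/227) = -168815/227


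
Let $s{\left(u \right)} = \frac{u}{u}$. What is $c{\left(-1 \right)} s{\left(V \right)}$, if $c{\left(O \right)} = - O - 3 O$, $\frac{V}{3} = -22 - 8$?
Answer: $4$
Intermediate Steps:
$V = -90$ ($V = 3 \left(-22 - 8\right) = 3 \left(-30\right) = -90$)
$s{\left(u \right)} = 1$
$c{\left(O \right)} = - 4 O$
$c{\left(-1 \right)} s{\left(V \right)} = \left(-4\right) \left(-1\right) 1 = 4 \cdot 1 = 4$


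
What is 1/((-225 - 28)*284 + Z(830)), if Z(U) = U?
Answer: -1/71022 ≈ -1.4080e-5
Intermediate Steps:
1/((-225 - 28)*284 + Z(830)) = 1/((-225 - 28)*284 + 830) = 1/(-253*284 + 830) = 1/(-71852 + 830) = 1/(-71022) = -1/71022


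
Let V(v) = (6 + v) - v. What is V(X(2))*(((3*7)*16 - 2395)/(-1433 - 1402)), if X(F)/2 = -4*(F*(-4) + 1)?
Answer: 4118/945 ≈ 4.3577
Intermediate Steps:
X(F) = -8 + 32*F (X(F) = 2*(-4*(F*(-4) + 1)) = 2*(-4*(-4*F + 1)) = 2*(-4*(1 - 4*F)) = 2*(-4 + 16*F) = -8 + 32*F)
V(v) = 6
V(X(2))*(((3*7)*16 - 2395)/(-1433 - 1402)) = 6*(((3*7)*16 - 2395)/(-1433 - 1402)) = 6*((21*16 - 2395)/(-2835)) = 6*((336 - 2395)*(-1/2835)) = 6*(-2059*(-1/2835)) = 6*(2059/2835) = 4118/945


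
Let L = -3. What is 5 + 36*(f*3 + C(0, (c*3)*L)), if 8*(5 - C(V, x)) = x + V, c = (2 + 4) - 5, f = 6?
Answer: 1747/2 ≈ 873.50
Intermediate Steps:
c = 1 (c = 6 - 5 = 1)
C(V, x) = 5 - V/8 - x/8 (C(V, x) = 5 - (x + V)/8 = 5 - (V + x)/8 = 5 + (-V/8 - x/8) = 5 - V/8 - x/8)
5 + 36*(f*3 + C(0, (c*3)*L)) = 5 + 36*(6*3 + (5 - ⅛*0 - 1*3*(-3)/8)) = 5 + 36*(18 + (5 + 0 - 3*(-3)/8)) = 5 + 36*(18 + (5 + 0 - ⅛*(-9))) = 5 + 36*(18 + (5 + 0 + 9/8)) = 5 + 36*(18 + 49/8) = 5 + 36*(193/8) = 5 + 1737/2 = 1747/2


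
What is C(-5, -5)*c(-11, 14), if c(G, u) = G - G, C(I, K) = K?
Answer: 0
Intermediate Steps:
c(G, u) = 0
C(-5, -5)*c(-11, 14) = -5*0 = 0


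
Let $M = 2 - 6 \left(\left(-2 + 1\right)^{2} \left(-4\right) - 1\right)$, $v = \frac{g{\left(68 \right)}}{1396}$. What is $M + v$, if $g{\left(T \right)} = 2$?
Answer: $\frac{22337}{698} \approx 32.001$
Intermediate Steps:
$v = \frac{1}{698}$ ($v = \frac{2}{1396} = 2 \cdot \frac{1}{1396} = \frac{1}{698} \approx 0.0014327$)
$M = 32$ ($M = 2 - 6 \left(\left(-1\right)^{2} \left(-4\right) - 1\right) = 2 - 6 \left(1 \left(-4\right) - 1\right) = 2 - 6 \left(-4 - 1\right) = 2 - -30 = 2 + 30 = 32$)
$M + v = 32 + \frac{1}{698} = \frac{22337}{698}$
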